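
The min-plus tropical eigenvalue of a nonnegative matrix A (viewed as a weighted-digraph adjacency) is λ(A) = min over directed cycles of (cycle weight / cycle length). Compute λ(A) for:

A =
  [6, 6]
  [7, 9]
λ(A) = 6

Enumerate directed cycles and compute their means (weight / length). Sample:
  cycle 0 → 0: weight = 6, length = 1, mean = 6/1 ≈ 6.000
  cycle 1 → 1: weight = 9, length = 1, mean = 9/1 ≈ 9.000
  cycle 0 → 1 → 0: weight = 13, length = 2, mean = 13/2 ≈ 6.500
  cycle 1 → 0 → 1: weight = 13, length = 2, mean = 13/2 ≈ 6.500
Minimum mean = 6.000, attained e.g. along the cycle 0 → 0 with weight 6 and length 1. So λ(A) = 6/1 = 6.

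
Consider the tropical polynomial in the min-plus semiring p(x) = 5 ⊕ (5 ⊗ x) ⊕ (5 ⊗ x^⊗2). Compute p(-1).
p(-1) = 3

A tropical monomial a ⊗ x^⊗i evaluates to a + i · x. Evaluating each term at x = -1:
  Term 0 contributes 5 + 0 · -1 = 5
  Term 1 contributes 5 + 1 · -1 = 4
  Term 2 contributes 5 + 2 · -1 = 3
p(-1) = ⊕ of these = min[5, 4, 3] = 3.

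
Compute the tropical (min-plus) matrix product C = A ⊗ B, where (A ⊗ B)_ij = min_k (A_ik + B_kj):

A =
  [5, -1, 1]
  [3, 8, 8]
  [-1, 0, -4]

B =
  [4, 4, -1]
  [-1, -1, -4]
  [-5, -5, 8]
A ⊗ B =
  [-4, -4, -5]
  [3, 3, 2]
  [-9, -9, -4]

Apply the min-plus product entry-by-entry:
  C[0][0] = min over k of (A[0][0] + B[0][0] = 5 + 4 = 9, A[0][1] + B[1][0] = -1 + -1 = -2, A[0][2] + B[2][0] = 1 + -5 = -4) = -4 (attained at k = 2)
  C[0][1] = min over k of (A[0][0] + B[0][1] = 5 + 4 = 9, A[0][1] + B[1][1] = -1 + -1 = -2, A[0][2] + B[2][1] = 1 + -5 = -4) = -4 (attained at k = 2)
  C[0][2] = min over k of (A[0][0] + B[0][2] = 5 + -1 = 4, A[0][1] + B[1][2] = -1 + -4 = -5, A[0][2] + B[2][2] = 1 + 8 = 9) = -5 (attained at k = 1)
  C[1][0] = min over k of (A[1][0] + B[0][0] = 3 + 4 = 7, A[1][1] + B[1][0] = 8 + -1 = 7, A[1][2] + B[2][0] = 8 + -5 = 3) = 3 (attained at k = 2)
  C[1][1] = min over k of (A[1][0] + B[0][1] = 3 + 4 = 7, A[1][1] + B[1][1] = 8 + -1 = 7, A[1][2] + B[2][1] = 8 + -5 = 3) = 3 (attained at k = 2)
  C[1][2] = min over k of (A[1][0] + B[0][2] = 3 + -1 = 2, A[1][1] + B[1][2] = 8 + -4 = 4, A[1][2] + B[2][2] = 8 + 8 = 16) = 2 (attained at k = 0)
  C[2][0] = min over k of (A[2][0] + B[0][0] = -1 + 4 = 3, A[2][1] + B[1][0] = 0 + -1 = -1, A[2][2] + B[2][0] = -4 + -5 = -9) = -9 (attained at k = 2)
  C[2][1] = min over k of (A[2][0] + B[0][1] = -1 + 4 = 3, A[2][1] + B[1][1] = 0 + -1 = -1, A[2][2] + B[2][1] = -4 + -5 = -9) = -9 (attained at k = 2)
  C[2][2] = min over k of (A[2][0] + B[0][2] = -1 + -1 = -2, A[2][1] + B[1][2] = 0 + -4 = -4, A[2][2] + B[2][2] = -4 + 8 = 4) = -4 (attained at k = 1)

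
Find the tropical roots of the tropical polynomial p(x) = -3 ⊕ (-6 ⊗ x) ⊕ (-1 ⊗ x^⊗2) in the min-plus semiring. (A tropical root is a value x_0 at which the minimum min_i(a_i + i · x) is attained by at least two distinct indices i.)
Roots: {-5, 3}

Each tropical root is a break point of the lower envelope of the lines y = a_i + i · x (there are 3 lines, with slopes 0, 1, ..., 2). Only the lines that attain the minimum somewhere contribute to roots; other lines are dominated. Here the surviving (envelope) indices are i = 2, i = 1, i = 0.
Intersections between consecutive envelope lines give the roots: for adjacent envelope indices i < j the intersection is x = (a_i − a_j) / (j − i). Reading off the sorted break points: {-5, 3}.
Verification: at each break x_0, at least two indices attain the minimum of min_i(a_i + i · x_0).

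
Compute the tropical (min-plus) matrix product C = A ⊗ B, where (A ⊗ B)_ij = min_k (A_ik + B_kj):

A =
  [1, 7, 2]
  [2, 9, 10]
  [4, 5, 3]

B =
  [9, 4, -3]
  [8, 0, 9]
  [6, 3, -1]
A ⊗ B =
  [8, 5, -2]
  [11, 6, -1]
  [9, 5, 1]

Apply the min-plus product entry-by-entry:
  C[0][0] = min over k of (A[0][0] + B[0][0] = 1 + 9 = 10, A[0][1] + B[1][0] = 7 + 8 = 15, A[0][2] + B[2][0] = 2 + 6 = 8) = 8 (attained at k = 2)
  C[0][1] = min over k of (A[0][0] + B[0][1] = 1 + 4 = 5, A[0][1] + B[1][1] = 7 + 0 = 7, A[0][2] + B[2][1] = 2 + 3 = 5) = 5 (attained at k = 0)
  C[0][2] = min over k of (A[0][0] + B[0][2] = 1 + -3 = -2, A[0][1] + B[1][2] = 7 + 9 = 16, A[0][2] + B[2][2] = 2 + -1 = 1) = -2 (attained at k = 0)
  C[1][0] = min over k of (A[1][0] + B[0][0] = 2 + 9 = 11, A[1][1] + B[1][0] = 9 + 8 = 17, A[1][2] + B[2][0] = 10 + 6 = 16) = 11 (attained at k = 0)
  C[1][1] = min over k of (A[1][0] + B[0][1] = 2 + 4 = 6, A[1][1] + B[1][1] = 9 + 0 = 9, A[1][2] + B[2][1] = 10 + 3 = 13) = 6 (attained at k = 0)
  C[1][2] = min over k of (A[1][0] + B[0][2] = 2 + -3 = -1, A[1][1] + B[1][2] = 9 + 9 = 18, A[1][2] + B[2][2] = 10 + -1 = 9) = -1 (attained at k = 0)
  C[2][0] = min over k of (A[2][0] + B[0][0] = 4 + 9 = 13, A[2][1] + B[1][0] = 5 + 8 = 13, A[2][2] + B[2][0] = 3 + 6 = 9) = 9 (attained at k = 2)
  C[2][1] = min over k of (A[2][0] + B[0][1] = 4 + 4 = 8, A[2][1] + B[1][1] = 5 + 0 = 5, A[2][2] + B[2][1] = 3 + 3 = 6) = 5 (attained at k = 1)
  C[2][2] = min over k of (A[2][0] + B[0][2] = 4 + -3 = 1, A[2][1] + B[1][2] = 5 + 9 = 14, A[2][2] + B[2][2] = 3 + -1 = 2) = 1 (attained at k = 0)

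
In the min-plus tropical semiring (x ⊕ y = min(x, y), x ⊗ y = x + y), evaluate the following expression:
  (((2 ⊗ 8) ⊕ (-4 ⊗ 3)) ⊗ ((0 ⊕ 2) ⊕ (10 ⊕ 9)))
(((2 ⊗ 8) ⊕ (-4 ⊗ 3)) ⊗ ((0 ⊕ 2) ⊕ (10 ⊕ 9))) = -1

Expand innermost to outermost. Recall ⊕ takes the minimum of its arguments and ⊗ takes their sum. Working out the expression (((2 ⊗ 8) ⊕ (-4 ⊗ 3)) ⊗ ((0 ⊕ 2) ⊕ (10 ⊕ 9))) gives -1.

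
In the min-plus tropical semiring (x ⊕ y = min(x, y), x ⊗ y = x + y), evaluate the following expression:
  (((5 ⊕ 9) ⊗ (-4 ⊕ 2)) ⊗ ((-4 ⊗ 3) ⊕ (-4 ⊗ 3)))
(((5 ⊕ 9) ⊗ (-4 ⊕ 2)) ⊗ ((-4 ⊗ 3) ⊕ (-4 ⊗ 3))) = 0

Expand innermost to outermost. Recall ⊕ takes the minimum of its arguments and ⊗ takes their sum. Working out the expression (((5 ⊕ 9) ⊗ (-4 ⊕ 2)) ⊗ ((-4 ⊗ 3) ⊕ (-4 ⊗ 3))) gives 0.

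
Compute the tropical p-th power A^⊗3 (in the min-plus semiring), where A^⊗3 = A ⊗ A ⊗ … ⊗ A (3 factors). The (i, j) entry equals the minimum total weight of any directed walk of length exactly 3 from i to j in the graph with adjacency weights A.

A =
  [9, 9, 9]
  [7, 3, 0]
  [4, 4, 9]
A^⊗3 =
  [13, 13, 12]
  [7, 7, 4]
  [8, 8, 7]

Each entry (A^⊗3)_ij equals the minimum over all length-3 walks i = v_0 → v_1 → … → v_3 = j of Σ_t A[v_t][v_{t+1}]. For example, for (i, j) = (0, 2) we minimise over 9 possible intermediate vertex sequences; the minimum is 12, attained along the walk 0 → 1 → 1 → 2.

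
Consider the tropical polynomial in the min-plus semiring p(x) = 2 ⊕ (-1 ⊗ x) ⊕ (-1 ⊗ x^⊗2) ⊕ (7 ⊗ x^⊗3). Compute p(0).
p(0) = -1

A tropical monomial a ⊗ x^⊗i evaluates to a + i · x. Evaluating each term at x = 0:
  Term 0 contributes 2 + 0 · 0 = 2
  Term 1 contributes -1 + 1 · 0 = -1
  Term 2 contributes -1 + 2 · 0 = -1
  Term 3 contributes 7 + 3 · 0 = 7
p(0) = ⊕ of these = min[2, -1, -1, 7] = -1.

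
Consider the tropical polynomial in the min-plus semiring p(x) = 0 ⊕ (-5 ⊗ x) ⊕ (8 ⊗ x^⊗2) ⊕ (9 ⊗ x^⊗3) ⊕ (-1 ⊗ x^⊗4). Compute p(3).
p(3) = -2

A tropical monomial a ⊗ x^⊗i evaluates to a + i · x. Evaluating each term at x = 3:
  Term 0 contributes 0 + 0 · 3 = 0
  Term 1 contributes -5 + 1 · 3 = -2
  Term 2 contributes 8 + 2 · 3 = 14
  Term 3 contributes 9 + 3 · 3 = 18
  Term 4 contributes -1 + 4 · 3 = 11
p(3) = ⊕ of these = min[0, -2, 14, 18, 11] = -2.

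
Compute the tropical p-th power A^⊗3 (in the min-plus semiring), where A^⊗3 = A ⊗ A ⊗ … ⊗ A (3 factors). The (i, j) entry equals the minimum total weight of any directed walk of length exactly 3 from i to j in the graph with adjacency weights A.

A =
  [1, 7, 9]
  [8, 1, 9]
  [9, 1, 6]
A^⊗3 =
  [3, 9, 11]
  [10, 3, 11]
  [10, 3, 11]

Each entry (A^⊗3)_ij equals the minimum over all length-3 walks i = v_0 → v_1 → … → v_3 = j of Σ_t A[v_t][v_{t+1}]. For example, for (i, j) = (0, 2) we minimise over 9 possible intermediate vertex sequences; the minimum is 11, attained along the walk 0 → 0 → 0 → 2.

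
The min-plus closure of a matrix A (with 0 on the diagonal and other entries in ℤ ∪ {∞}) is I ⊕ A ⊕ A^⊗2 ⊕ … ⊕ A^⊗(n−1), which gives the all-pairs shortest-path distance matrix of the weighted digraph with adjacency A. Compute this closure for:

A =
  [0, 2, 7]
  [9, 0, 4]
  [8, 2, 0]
Closure =
  [0, 2, 6]
  [9, 0, 4]
  [8, 2, 0]

This is the Floyd-Warshall all-pairs shortest-path computation. For each intermediate vertex k = 0, 1, …, 2, update dist[i][j] ← min(dist[i][j], dist[i][k] + dist[k][j]). The final matrix gives, for each (i, j), the minimum total weight of any directed path from i to j (possibly empty when i = j).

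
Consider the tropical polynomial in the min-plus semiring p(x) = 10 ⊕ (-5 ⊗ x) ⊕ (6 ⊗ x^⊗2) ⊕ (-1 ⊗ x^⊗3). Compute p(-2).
p(-2) = -7

A tropical monomial a ⊗ x^⊗i evaluates to a + i · x. Evaluating each term at x = -2:
  Term 0 contributes 10 + 0 · -2 = 10
  Term 1 contributes -5 + 1 · -2 = -7
  Term 2 contributes 6 + 2 · -2 = 2
  Term 3 contributes -1 + 3 · -2 = -7
p(-2) = ⊕ of these = min[10, -7, 2, -7] = -7.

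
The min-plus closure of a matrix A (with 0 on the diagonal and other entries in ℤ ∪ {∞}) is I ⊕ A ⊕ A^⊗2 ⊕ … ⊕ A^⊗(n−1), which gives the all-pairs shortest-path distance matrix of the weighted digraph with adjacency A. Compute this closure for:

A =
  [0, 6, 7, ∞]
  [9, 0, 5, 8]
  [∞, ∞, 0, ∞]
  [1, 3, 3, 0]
Closure =
  [0, 6, 7, 14]
  [9, 0, 5, 8]
  [∞, ∞, 0, ∞]
  [1, 3, 3, 0]

This is the Floyd-Warshall all-pairs shortest-path computation. For each intermediate vertex k = 0, 1, …, 3, update dist[i][j] ← min(dist[i][j], dist[i][k] + dist[k][j]). The final matrix gives, for each (i, j), the minimum total weight of any directed path from i to j (possibly empty when i = j).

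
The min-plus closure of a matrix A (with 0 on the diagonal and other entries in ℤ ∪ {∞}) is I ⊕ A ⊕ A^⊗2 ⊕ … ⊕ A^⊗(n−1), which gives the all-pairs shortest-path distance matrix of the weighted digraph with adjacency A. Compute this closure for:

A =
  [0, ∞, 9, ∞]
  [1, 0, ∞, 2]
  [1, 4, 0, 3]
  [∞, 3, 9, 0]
Closure =
  [0, 13, 9, 12]
  [1, 0, 10, 2]
  [1, 4, 0, 3]
  [4, 3, 9, 0]

This is the Floyd-Warshall all-pairs shortest-path computation. For each intermediate vertex k = 0, 1, …, 3, update dist[i][j] ← min(dist[i][j], dist[i][k] + dist[k][j]). The final matrix gives, for each (i, j), the minimum total weight of any directed path from i to j (possibly empty when i = j).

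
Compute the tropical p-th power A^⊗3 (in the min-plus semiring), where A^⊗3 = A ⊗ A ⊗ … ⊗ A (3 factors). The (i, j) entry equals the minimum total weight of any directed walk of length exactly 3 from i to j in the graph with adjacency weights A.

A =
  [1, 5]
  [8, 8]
A^⊗3 =
  [3, 7]
  [10, 14]

Each entry (A^⊗3)_ij equals the minimum over all length-3 walks i = v_0 → v_1 → … → v_3 = j of Σ_t A[v_t][v_{t+1}]. For example, for (i, j) = (0, 1) we minimise over 4 possible intermediate vertex sequences; the minimum is 7, attained along the walk 0 → 0 → 0 → 1.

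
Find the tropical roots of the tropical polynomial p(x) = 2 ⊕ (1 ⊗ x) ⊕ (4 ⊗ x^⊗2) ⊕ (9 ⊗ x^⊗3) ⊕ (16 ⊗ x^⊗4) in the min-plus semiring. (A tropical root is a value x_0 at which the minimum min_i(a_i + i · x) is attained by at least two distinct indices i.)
Roots: {-7, -5, -3, 1}

Each tropical root is a break point of the lower envelope of the lines y = a_i + i · x (there are 5 lines, with slopes 0, 1, ..., 4). Only the lines that attain the minimum somewhere contribute to roots; other lines are dominated. Here the surviving (envelope) indices are i = 4, i = 3, i = 2, i = 1, i = 0.
Intersections between consecutive envelope lines give the roots: for adjacent envelope indices i < j the intersection is x = (a_i − a_j) / (j − i). Reading off the sorted break points: {-7, -5, -3, 1}.
Verification: at each break x_0, at least two indices attain the minimum of min_i(a_i + i · x_0).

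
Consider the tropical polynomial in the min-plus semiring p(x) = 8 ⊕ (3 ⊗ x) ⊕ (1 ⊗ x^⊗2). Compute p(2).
p(2) = 5

A tropical monomial a ⊗ x^⊗i evaluates to a + i · x. Evaluating each term at x = 2:
  Term 0 contributes 8 + 0 · 2 = 8
  Term 1 contributes 3 + 1 · 2 = 5
  Term 2 contributes 1 + 2 · 2 = 5
p(2) = ⊕ of these = min[8, 5, 5] = 5.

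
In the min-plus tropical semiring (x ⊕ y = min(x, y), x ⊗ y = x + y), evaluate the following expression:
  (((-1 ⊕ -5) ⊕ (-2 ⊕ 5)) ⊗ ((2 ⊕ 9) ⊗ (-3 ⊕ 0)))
(((-1 ⊕ -5) ⊕ (-2 ⊕ 5)) ⊗ ((2 ⊕ 9) ⊗ (-3 ⊕ 0))) = -6

Expand innermost to outermost. Recall ⊕ takes the minimum of its arguments and ⊗ takes their sum. Working out the expression (((-1 ⊕ -5) ⊕ (-2 ⊕ 5)) ⊗ ((2 ⊕ 9) ⊗ (-3 ⊕ 0))) gives -6.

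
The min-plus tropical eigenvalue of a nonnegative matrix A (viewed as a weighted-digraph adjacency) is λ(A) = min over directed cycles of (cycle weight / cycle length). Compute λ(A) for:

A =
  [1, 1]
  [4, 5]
λ(A) = 1

Enumerate directed cycles and compute their means (weight / length). Sample:
  cycle 0 → 0: weight = 1, length = 1, mean = 1/1 ≈ 1.000
  cycle 1 → 1: weight = 5, length = 1, mean = 5/1 ≈ 5.000
  cycle 0 → 1 → 0: weight = 5, length = 2, mean = 5/2 ≈ 2.500
  cycle 1 → 0 → 1: weight = 5, length = 2, mean = 5/2 ≈ 2.500
Minimum mean = 1.000, attained e.g. along the cycle 0 → 0 with weight 1 and length 1. So λ(A) = 1/1 = 1.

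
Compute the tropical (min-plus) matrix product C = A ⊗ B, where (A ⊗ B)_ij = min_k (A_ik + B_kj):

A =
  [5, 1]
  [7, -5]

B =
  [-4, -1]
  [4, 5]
A ⊗ B =
  [1, 4]
  [-1, 0]

Apply the min-plus product entry-by-entry:
  C[0][0] = min over k of (A[0][0] + B[0][0] = 5 + -4 = 1, A[0][1] + B[1][0] = 1 + 4 = 5) = 1 (attained at k = 0)
  C[0][1] = min over k of (A[0][0] + B[0][1] = 5 + -1 = 4, A[0][1] + B[1][1] = 1 + 5 = 6) = 4 (attained at k = 0)
  C[1][0] = min over k of (A[1][0] + B[0][0] = 7 + -4 = 3, A[1][1] + B[1][0] = -5 + 4 = -1) = -1 (attained at k = 1)
  C[1][1] = min over k of (A[1][0] + B[0][1] = 7 + -1 = 6, A[1][1] + B[1][1] = -5 + 5 = 0) = 0 (attained at k = 1)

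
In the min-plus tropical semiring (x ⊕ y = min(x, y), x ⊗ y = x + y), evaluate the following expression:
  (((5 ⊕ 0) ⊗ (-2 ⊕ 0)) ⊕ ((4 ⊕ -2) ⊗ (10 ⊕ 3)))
(((5 ⊕ 0) ⊗ (-2 ⊕ 0)) ⊕ ((4 ⊕ -2) ⊗ (10 ⊕ 3))) = -2

Expand innermost to outermost. Recall ⊕ takes the minimum of its arguments and ⊗ takes their sum. Working out the expression (((5 ⊕ 0) ⊗ (-2 ⊕ 0)) ⊕ ((4 ⊕ -2) ⊗ (10 ⊕ 3))) gives -2.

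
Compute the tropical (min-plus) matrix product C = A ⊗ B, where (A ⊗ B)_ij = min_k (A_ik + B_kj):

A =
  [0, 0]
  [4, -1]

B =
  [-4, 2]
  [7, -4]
A ⊗ B =
  [-4, -4]
  [0, -5]

Apply the min-plus product entry-by-entry:
  C[0][0] = min over k of (A[0][0] + B[0][0] = 0 + -4 = -4, A[0][1] + B[1][0] = 0 + 7 = 7) = -4 (attained at k = 0)
  C[0][1] = min over k of (A[0][0] + B[0][1] = 0 + 2 = 2, A[0][1] + B[1][1] = 0 + -4 = -4) = -4 (attained at k = 1)
  C[1][0] = min over k of (A[1][0] + B[0][0] = 4 + -4 = 0, A[1][1] + B[1][0] = -1 + 7 = 6) = 0 (attained at k = 0)
  C[1][1] = min over k of (A[1][0] + B[0][1] = 4 + 2 = 6, A[1][1] + B[1][1] = -1 + -4 = -5) = -5 (attained at k = 1)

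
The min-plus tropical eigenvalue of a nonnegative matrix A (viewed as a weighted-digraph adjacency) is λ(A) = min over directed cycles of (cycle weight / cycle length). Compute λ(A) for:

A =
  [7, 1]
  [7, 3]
λ(A) = 3

Enumerate directed cycles and compute their means (weight / length). Sample:
  cycle 0 → 0: weight = 7, length = 1, mean = 7/1 ≈ 7.000
  cycle 1 → 1: weight = 3, length = 1, mean = 3/1 ≈ 3.000
  cycle 0 → 1 → 0: weight = 8, length = 2, mean = 8/2 ≈ 4.000
  cycle 1 → 0 → 1: weight = 8, length = 2, mean = 8/2 ≈ 4.000
Minimum mean = 3.000, attained e.g. along the cycle 1 → 1 with weight 3 and length 1. So λ(A) = 3/1 = 3.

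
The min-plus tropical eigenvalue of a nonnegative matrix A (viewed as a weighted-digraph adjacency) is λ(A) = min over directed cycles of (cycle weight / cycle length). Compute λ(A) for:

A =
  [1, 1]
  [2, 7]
λ(A) = 1

Enumerate directed cycles and compute their means (weight / length). Sample:
  cycle 0 → 0: weight = 1, length = 1, mean = 1/1 ≈ 1.000
  cycle 1 → 1: weight = 7, length = 1, mean = 7/1 ≈ 7.000
  cycle 0 → 1 → 0: weight = 3, length = 2, mean = 3/2 ≈ 1.500
  cycle 1 → 0 → 1: weight = 3, length = 2, mean = 3/2 ≈ 1.500
Minimum mean = 1.000, attained e.g. along the cycle 0 → 0 with weight 1 and length 1. So λ(A) = 1/1 = 1.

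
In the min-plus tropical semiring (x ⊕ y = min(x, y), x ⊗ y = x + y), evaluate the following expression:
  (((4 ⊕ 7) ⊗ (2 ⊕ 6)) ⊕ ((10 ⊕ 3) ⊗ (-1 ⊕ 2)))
(((4 ⊕ 7) ⊗ (2 ⊕ 6)) ⊕ ((10 ⊕ 3) ⊗ (-1 ⊕ 2))) = 2

Expand innermost to outermost. Recall ⊕ takes the minimum of its arguments and ⊗ takes their sum. Working out the expression (((4 ⊕ 7) ⊗ (2 ⊕ 6)) ⊕ ((10 ⊕ 3) ⊗ (-1 ⊕ 2))) gives 2.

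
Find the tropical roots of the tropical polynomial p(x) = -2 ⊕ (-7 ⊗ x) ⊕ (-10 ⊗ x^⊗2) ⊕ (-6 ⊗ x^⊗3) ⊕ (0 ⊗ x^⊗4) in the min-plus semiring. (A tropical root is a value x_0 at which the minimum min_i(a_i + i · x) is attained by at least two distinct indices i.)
Roots: {-6, -4, 3, 5}

Each tropical root is a break point of the lower envelope of the lines y = a_i + i · x (there are 5 lines, with slopes 0, 1, ..., 4). Only the lines that attain the minimum somewhere contribute to roots; other lines are dominated. Here the surviving (envelope) indices are i = 4, i = 3, i = 2, i = 1, i = 0.
Intersections between consecutive envelope lines give the roots: for adjacent envelope indices i < j the intersection is x = (a_i − a_j) / (j − i). Reading off the sorted break points: {-6, -4, 3, 5}.
Verification: at each break x_0, at least two indices attain the minimum of min_i(a_i + i · x_0).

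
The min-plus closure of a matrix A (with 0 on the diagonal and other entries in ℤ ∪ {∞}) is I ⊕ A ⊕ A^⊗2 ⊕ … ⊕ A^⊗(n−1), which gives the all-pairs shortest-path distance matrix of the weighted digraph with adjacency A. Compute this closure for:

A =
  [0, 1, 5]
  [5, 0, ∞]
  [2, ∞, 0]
Closure =
  [0, 1, 5]
  [5, 0, 10]
  [2, 3, 0]

This is the Floyd-Warshall all-pairs shortest-path computation. For each intermediate vertex k = 0, 1, …, 2, update dist[i][j] ← min(dist[i][j], dist[i][k] + dist[k][j]). The final matrix gives, for each (i, j), the minimum total weight of any directed path from i to j (possibly empty when i = j).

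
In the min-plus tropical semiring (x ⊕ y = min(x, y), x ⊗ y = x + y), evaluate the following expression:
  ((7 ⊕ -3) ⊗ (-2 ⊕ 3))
((7 ⊕ -3) ⊗ (-2 ⊕ 3)) = -5

Expand innermost to outermost. Recall ⊕ takes the minimum of its arguments and ⊗ takes their sum. Working out the expression ((7 ⊕ -3) ⊗ (-2 ⊕ 3)) gives -5.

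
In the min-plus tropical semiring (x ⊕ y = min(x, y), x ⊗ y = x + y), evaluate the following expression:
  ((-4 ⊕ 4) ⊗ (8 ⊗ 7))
((-4 ⊕ 4) ⊗ (8 ⊗ 7)) = 11

Expand innermost to outermost. Recall ⊕ takes the minimum of its arguments and ⊗ takes their sum. Working out the expression ((-4 ⊕ 4) ⊗ (8 ⊗ 7)) gives 11.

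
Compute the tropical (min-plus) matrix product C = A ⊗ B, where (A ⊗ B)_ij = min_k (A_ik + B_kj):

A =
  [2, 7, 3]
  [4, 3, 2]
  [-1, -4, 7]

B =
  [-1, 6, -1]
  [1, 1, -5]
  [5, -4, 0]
A ⊗ B =
  [1, -1, 1]
  [3, -2, -2]
  [-3, -3, -9]

Apply the min-plus product entry-by-entry:
  C[0][0] = min over k of (A[0][0] + B[0][0] = 2 + -1 = 1, A[0][1] + B[1][0] = 7 + 1 = 8, A[0][2] + B[2][0] = 3 + 5 = 8) = 1 (attained at k = 0)
  C[0][1] = min over k of (A[0][0] + B[0][1] = 2 + 6 = 8, A[0][1] + B[1][1] = 7 + 1 = 8, A[0][2] + B[2][1] = 3 + -4 = -1) = -1 (attained at k = 2)
  C[0][2] = min over k of (A[0][0] + B[0][2] = 2 + -1 = 1, A[0][1] + B[1][2] = 7 + -5 = 2, A[0][2] + B[2][2] = 3 + 0 = 3) = 1 (attained at k = 0)
  C[1][0] = min over k of (A[1][0] + B[0][0] = 4 + -1 = 3, A[1][1] + B[1][0] = 3 + 1 = 4, A[1][2] + B[2][0] = 2 + 5 = 7) = 3 (attained at k = 0)
  C[1][1] = min over k of (A[1][0] + B[0][1] = 4 + 6 = 10, A[1][1] + B[1][1] = 3 + 1 = 4, A[1][2] + B[2][1] = 2 + -4 = -2) = -2 (attained at k = 2)
  C[1][2] = min over k of (A[1][0] + B[0][2] = 4 + -1 = 3, A[1][1] + B[1][2] = 3 + -5 = -2, A[1][2] + B[2][2] = 2 + 0 = 2) = -2 (attained at k = 1)
  C[2][0] = min over k of (A[2][0] + B[0][0] = -1 + -1 = -2, A[2][1] + B[1][0] = -4 + 1 = -3, A[2][2] + B[2][0] = 7 + 5 = 12) = -3 (attained at k = 1)
  C[2][1] = min over k of (A[2][0] + B[0][1] = -1 + 6 = 5, A[2][1] + B[1][1] = -4 + 1 = -3, A[2][2] + B[2][1] = 7 + -4 = 3) = -3 (attained at k = 1)
  C[2][2] = min over k of (A[2][0] + B[0][2] = -1 + -1 = -2, A[2][1] + B[1][2] = -4 + -5 = -9, A[2][2] + B[2][2] = 7 + 0 = 7) = -9 (attained at k = 1)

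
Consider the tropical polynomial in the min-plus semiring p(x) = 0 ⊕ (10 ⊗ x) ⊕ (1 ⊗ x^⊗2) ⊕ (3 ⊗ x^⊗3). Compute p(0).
p(0) = 0

A tropical monomial a ⊗ x^⊗i evaluates to a + i · x. Evaluating each term at x = 0:
  Term 0 contributes 0 + 0 · 0 = 0
  Term 1 contributes 10 + 1 · 0 = 10
  Term 2 contributes 1 + 2 · 0 = 1
  Term 3 contributes 3 + 3 · 0 = 3
p(0) = ⊕ of these = min[0, 10, 1, 3] = 0.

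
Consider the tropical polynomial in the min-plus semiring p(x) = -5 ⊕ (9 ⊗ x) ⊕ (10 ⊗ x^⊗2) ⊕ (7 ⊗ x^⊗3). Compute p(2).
p(2) = -5

A tropical monomial a ⊗ x^⊗i evaluates to a + i · x. Evaluating each term at x = 2:
  Term 0 contributes -5 + 0 · 2 = -5
  Term 1 contributes 9 + 1 · 2 = 11
  Term 2 contributes 10 + 2 · 2 = 14
  Term 3 contributes 7 + 3 · 2 = 13
p(2) = ⊕ of these = min[-5, 11, 14, 13] = -5.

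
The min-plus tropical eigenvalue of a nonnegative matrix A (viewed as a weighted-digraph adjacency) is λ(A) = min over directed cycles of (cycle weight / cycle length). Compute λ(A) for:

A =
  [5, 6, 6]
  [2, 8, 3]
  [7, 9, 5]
λ(A) = 4

Enumerate directed cycles and compute their means (weight / length). Sample:
  cycle 0 → 0: weight = 5, length = 1, mean = 5/1 ≈ 5.000
  cycle 1 → 1: weight = 8, length = 1, mean = 8/1 ≈ 8.000
  cycle 2 → 2: weight = 5, length = 1, mean = 5/1 ≈ 5.000
  cycle 0 → 1 → 0: weight = 8, length = 2, mean = 8/2 ≈ 4.000
  cycle 0 → 2 → 0: weight = 13, length = 2, mean = 13/2 ≈ 6.500
  cycle 1 → 0 → 1: weight = 8, length = 2, mean = 8/2 ≈ 4.000
Minimum mean = 4.000, attained e.g. along the cycle 0 → 1 → 0 with weight 8 and length 2. So λ(A) = 8/2 = 4.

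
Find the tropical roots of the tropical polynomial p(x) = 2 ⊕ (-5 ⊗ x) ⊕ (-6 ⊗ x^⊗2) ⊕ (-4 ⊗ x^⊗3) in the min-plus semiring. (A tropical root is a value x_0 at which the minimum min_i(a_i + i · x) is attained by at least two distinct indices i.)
Roots: {-2, 1, 7}

Each tropical root is a break point of the lower envelope of the lines y = a_i + i · x (there are 4 lines, with slopes 0, 1, ..., 3). Only the lines that attain the minimum somewhere contribute to roots; other lines are dominated. Here the surviving (envelope) indices are i = 3, i = 2, i = 1, i = 0.
Intersections between consecutive envelope lines give the roots: for adjacent envelope indices i < j the intersection is x = (a_i − a_j) / (j − i). Reading off the sorted break points: {-2, 1, 7}.
Verification: at each break x_0, at least two indices attain the minimum of min_i(a_i + i · x_0).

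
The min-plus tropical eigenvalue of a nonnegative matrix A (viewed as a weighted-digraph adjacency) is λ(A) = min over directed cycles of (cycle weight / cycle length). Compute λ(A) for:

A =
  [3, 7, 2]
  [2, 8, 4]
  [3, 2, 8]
λ(A) = 2

Enumerate directed cycles and compute their means (weight / length). Sample:
  cycle 0 → 0: weight = 3, length = 1, mean = 3/1 ≈ 3.000
  cycle 1 → 1: weight = 8, length = 1, mean = 8/1 ≈ 8.000
  cycle 2 → 2: weight = 8, length = 1, mean = 8/1 ≈ 8.000
  cycle 0 → 1 → 0: weight = 9, length = 2, mean = 9/2 ≈ 4.500
  cycle 0 → 2 → 0: weight = 5, length = 2, mean = 5/2 ≈ 2.500
  cycle 1 → 0 → 1: weight = 9, length = 2, mean = 9/2 ≈ 4.500
Minimum mean = 2.000, attained e.g. along the cycle 0 → 2 → 1 → 0 with weight 6 and length 3. So λ(A) = 6/3 = 2.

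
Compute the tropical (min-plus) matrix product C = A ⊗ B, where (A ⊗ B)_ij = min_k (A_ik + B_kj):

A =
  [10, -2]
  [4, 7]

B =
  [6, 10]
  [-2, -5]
A ⊗ B =
  [-4, -7]
  [5, 2]

Apply the min-plus product entry-by-entry:
  C[0][0] = min over k of (A[0][0] + B[0][0] = 10 + 6 = 16, A[0][1] + B[1][0] = -2 + -2 = -4) = -4 (attained at k = 1)
  C[0][1] = min over k of (A[0][0] + B[0][1] = 10 + 10 = 20, A[0][1] + B[1][1] = -2 + -5 = -7) = -7 (attained at k = 1)
  C[1][0] = min over k of (A[1][0] + B[0][0] = 4 + 6 = 10, A[1][1] + B[1][0] = 7 + -2 = 5) = 5 (attained at k = 1)
  C[1][1] = min over k of (A[1][0] + B[0][1] = 4 + 10 = 14, A[1][1] + B[1][1] = 7 + -5 = 2) = 2 (attained at k = 1)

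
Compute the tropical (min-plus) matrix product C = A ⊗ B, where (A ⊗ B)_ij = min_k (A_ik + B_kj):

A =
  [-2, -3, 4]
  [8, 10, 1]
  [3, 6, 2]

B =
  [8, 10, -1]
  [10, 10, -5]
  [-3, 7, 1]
A ⊗ B =
  [1, 7, -8]
  [-2, 8, 2]
  [-1, 9, 1]

Apply the min-plus product entry-by-entry:
  C[0][0] = min over k of (A[0][0] + B[0][0] = -2 + 8 = 6, A[0][1] + B[1][0] = -3 + 10 = 7, A[0][2] + B[2][0] = 4 + -3 = 1) = 1 (attained at k = 2)
  C[0][1] = min over k of (A[0][0] + B[0][1] = -2 + 10 = 8, A[0][1] + B[1][1] = -3 + 10 = 7, A[0][2] + B[2][1] = 4 + 7 = 11) = 7 (attained at k = 1)
  C[0][2] = min over k of (A[0][0] + B[0][2] = -2 + -1 = -3, A[0][1] + B[1][2] = -3 + -5 = -8, A[0][2] + B[2][2] = 4 + 1 = 5) = -8 (attained at k = 1)
  C[1][0] = min over k of (A[1][0] + B[0][0] = 8 + 8 = 16, A[1][1] + B[1][0] = 10 + 10 = 20, A[1][2] + B[2][0] = 1 + -3 = -2) = -2 (attained at k = 2)
  C[1][1] = min over k of (A[1][0] + B[0][1] = 8 + 10 = 18, A[1][1] + B[1][1] = 10 + 10 = 20, A[1][2] + B[2][1] = 1 + 7 = 8) = 8 (attained at k = 2)
  C[1][2] = min over k of (A[1][0] + B[0][2] = 8 + -1 = 7, A[1][1] + B[1][2] = 10 + -5 = 5, A[1][2] + B[2][2] = 1 + 1 = 2) = 2 (attained at k = 2)
  C[2][0] = min over k of (A[2][0] + B[0][0] = 3 + 8 = 11, A[2][1] + B[1][0] = 6 + 10 = 16, A[2][2] + B[2][0] = 2 + -3 = -1) = -1 (attained at k = 2)
  C[2][1] = min over k of (A[2][0] + B[0][1] = 3 + 10 = 13, A[2][1] + B[1][1] = 6 + 10 = 16, A[2][2] + B[2][1] = 2 + 7 = 9) = 9 (attained at k = 2)
  C[2][2] = min over k of (A[2][0] + B[0][2] = 3 + -1 = 2, A[2][1] + B[1][2] = 6 + -5 = 1, A[2][2] + B[2][2] = 2 + 1 = 3) = 1 (attained at k = 1)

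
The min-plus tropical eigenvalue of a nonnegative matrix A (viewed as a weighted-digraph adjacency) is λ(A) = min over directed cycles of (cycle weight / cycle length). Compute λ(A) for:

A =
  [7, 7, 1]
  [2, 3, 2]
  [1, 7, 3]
λ(A) = 1

Enumerate directed cycles and compute their means (weight / length). Sample:
  cycle 0 → 0: weight = 7, length = 1, mean = 7/1 ≈ 7.000
  cycle 1 → 1: weight = 3, length = 1, mean = 3/1 ≈ 3.000
  cycle 2 → 2: weight = 3, length = 1, mean = 3/1 ≈ 3.000
  cycle 0 → 1 → 0: weight = 9, length = 2, mean = 9/2 ≈ 4.500
  cycle 0 → 2 → 0: weight = 2, length = 2, mean = 2/2 ≈ 1.000
  cycle 1 → 0 → 1: weight = 9, length = 2, mean = 9/2 ≈ 4.500
Minimum mean = 1.000, attained e.g. along the cycle 0 → 2 → 0 with weight 2 and length 2. So λ(A) = 2/2 = 1.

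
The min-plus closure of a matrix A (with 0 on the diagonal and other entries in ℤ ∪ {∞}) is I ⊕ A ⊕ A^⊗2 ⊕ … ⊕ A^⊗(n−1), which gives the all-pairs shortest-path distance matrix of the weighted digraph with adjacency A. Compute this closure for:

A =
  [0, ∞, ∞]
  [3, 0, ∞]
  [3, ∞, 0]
Closure =
  [0, ∞, ∞]
  [3, 0, ∞]
  [3, ∞, 0]

This is the Floyd-Warshall all-pairs shortest-path computation. For each intermediate vertex k = 0, 1, …, 2, update dist[i][j] ← min(dist[i][j], dist[i][k] + dist[k][j]). The final matrix gives, for each (i, j), the minimum total weight of any directed path from i to j (possibly empty when i = j).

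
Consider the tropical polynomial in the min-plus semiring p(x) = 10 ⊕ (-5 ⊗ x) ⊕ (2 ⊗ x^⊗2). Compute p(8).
p(8) = 3

A tropical monomial a ⊗ x^⊗i evaluates to a + i · x. Evaluating each term at x = 8:
  Term 0 contributes 10 + 0 · 8 = 10
  Term 1 contributes -5 + 1 · 8 = 3
  Term 2 contributes 2 + 2 · 8 = 18
p(8) = ⊕ of these = min[10, 3, 18] = 3.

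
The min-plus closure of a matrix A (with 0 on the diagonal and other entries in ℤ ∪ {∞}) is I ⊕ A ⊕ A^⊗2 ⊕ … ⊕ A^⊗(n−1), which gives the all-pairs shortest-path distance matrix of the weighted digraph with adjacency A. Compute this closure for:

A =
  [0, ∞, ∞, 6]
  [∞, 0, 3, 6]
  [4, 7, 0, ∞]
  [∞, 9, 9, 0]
Closure =
  [0, 15, 15, 6]
  [7, 0, 3, 6]
  [4, 7, 0, 10]
  [13, 9, 9, 0]

This is the Floyd-Warshall all-pairs shortest-path computation. For each intermediate vertex k = 0, 1, …, 3, update dist[i][j] ← min(dist[i][j], dist[i][k] + dist[k][j]). The final matrix gives, for each (i, j), the minimum total weight of any directed path from i to j (possibly empty when i = j).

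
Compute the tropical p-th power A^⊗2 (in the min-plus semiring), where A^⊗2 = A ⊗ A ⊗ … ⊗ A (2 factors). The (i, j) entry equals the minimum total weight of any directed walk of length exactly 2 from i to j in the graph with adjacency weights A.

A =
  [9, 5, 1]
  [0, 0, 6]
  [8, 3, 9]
A^⊗2 =
  [5, 4, 10]
  [0, 0, 1]
  [3, 3, 9]

Each entry (A^⊗2)_ij equals the minimum over all length-2 walks i = v_0 → v_1 → … → v_2 = j of Σ_t A[v_t][v_{t+1}]. For example, for (i, j) = (0, 2) we minimise over 3 possible intermediate vertex sequences; the minimum is 10, attained along the walk 0 → 0 → 2.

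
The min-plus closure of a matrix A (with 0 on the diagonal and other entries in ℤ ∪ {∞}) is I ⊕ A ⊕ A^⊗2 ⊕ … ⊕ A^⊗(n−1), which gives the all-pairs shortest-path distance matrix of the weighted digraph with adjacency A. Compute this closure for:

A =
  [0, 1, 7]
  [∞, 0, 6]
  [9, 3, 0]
Closure =
  [0, 1, 7]
  [15, 0, 6]
  [9, 3, 0]

This is the Floyd-Warshall all-pairs shortest-path computation. For each intermediate vertex k = 0, 1, …, 2, update dist[i][j] ← min(dist[i][j], dist[i][k] + dist[k][j]). The final matrix gives, for each (i, j), the minimum total weight of any directed path from i to j (possibly empty when i = j).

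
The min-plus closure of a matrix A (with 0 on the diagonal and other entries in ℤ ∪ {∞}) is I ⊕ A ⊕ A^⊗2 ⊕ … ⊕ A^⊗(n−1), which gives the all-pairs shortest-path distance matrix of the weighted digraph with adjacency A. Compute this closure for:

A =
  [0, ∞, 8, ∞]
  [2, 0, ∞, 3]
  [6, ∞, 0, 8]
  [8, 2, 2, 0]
Closure =
  [0, 18, 8, 16]
  [2, 0, 5, 3]
  [6, 10, 0, 8]
  [4, 2, 2, 0]

This is the Floyd-Warshall all-pairs shortest-path computation. For each intermediate vertex k = 0, 1, …, 3, update dist[i][j] ← min(dist[i][j], dist[i][k] + dist[k][j]). The final matrix gives, for each (i, j), the minimum total weight of any directed path from i to j (possibly empty when i = j).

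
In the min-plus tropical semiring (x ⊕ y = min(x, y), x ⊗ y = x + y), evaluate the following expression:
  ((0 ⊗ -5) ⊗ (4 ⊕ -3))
((0 ⊗ -5) ⊗ (4 ⊕ -3)) = -8

Expand innermost to outermost. Recall ⊕ takes the minimum of its arguments and ⊗ takes their sum. Working out the expression ((0 ⊗ -5) ⊗ (4 ⊕ -3)) gives -8.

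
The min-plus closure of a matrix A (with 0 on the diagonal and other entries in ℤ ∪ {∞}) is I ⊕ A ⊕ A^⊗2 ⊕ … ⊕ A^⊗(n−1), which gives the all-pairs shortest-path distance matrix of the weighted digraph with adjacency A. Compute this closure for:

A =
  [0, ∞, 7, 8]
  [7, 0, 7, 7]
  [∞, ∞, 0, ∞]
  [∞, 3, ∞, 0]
Closure =
  [0, 11, 7, 8]
  [7, 0, 7, 7]
  [∞, ∞, 0, ∞]
  [10, 3, 10, 0]

This is the Floyd-Warshall all-pairs shortest-path computation. For each intermediate vertex k = 0, 1, …, 3, update dist[i][j] ← min(dist[i][j], dist[i][k] + dist[k][j]). The final matrix gives, for each (i, j), the minimum total weight of any directed path from i to j (possibly empty when i = j).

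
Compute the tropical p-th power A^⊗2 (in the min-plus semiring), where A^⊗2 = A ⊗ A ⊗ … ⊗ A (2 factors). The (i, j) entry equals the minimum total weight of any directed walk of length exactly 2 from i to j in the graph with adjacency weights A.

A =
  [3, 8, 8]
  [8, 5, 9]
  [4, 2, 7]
A^⊗2 =
  [6, 10, 11]
  [11, 10, 14]
  [7, 7, 11]

Each entry (A^⊗2)_ij equals the minimum over all length-2 walks i = v_0 → v_1 → … → v_2 = j of Σ_t A[v_t][v_{t+1}]. For example, for (i, j) = (0, 2) we minimise over 3 possible intermediate vertex sequences; the minimum is 11, attained along the walk 0 → 0 → 2.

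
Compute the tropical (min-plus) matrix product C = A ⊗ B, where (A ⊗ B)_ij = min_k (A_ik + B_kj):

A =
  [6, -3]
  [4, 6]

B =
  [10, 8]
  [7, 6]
A ⊗ B =
  [4, 3]
  [13, 12]

Apply the min-plus product entry-by-entry:
  C[0][0] = min over k of (A[0][0] + B[0][0] = 6 + 10 = 16, A[0][1] + B[1][0] = -3 + 7 = 4) = 4 (attained at k = 1)
  C[0][1] = min over k of (A[0][0] + B[0][1] = 6 + 8 = 14, A[0][1] + B[1][1] = -3 + 6 = 3) = 3 (attained at k = 1)
  C[1][0] = min over k of (A[1][0] + B[0][0] = 4 + 10 = 14, A[1][1] + B[1][0] = 6 + 7 = 13) = 13 (attained at k = 1)
  C[1][1] = min over k of (A[1][0] + B[0][1] = 4 + 8 = 12, A[1][1] + B[1][1] = 6 + 6 = 12) = 12 (attained at k = 0)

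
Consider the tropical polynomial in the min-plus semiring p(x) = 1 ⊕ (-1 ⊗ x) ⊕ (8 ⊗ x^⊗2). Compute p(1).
p(1) = 0

A tropical monomial a ⊗ x^⊗i evaluates to a + i · x. Evaluating each term at x = 1:
  Term 0 contributes 1 + 0 · 1 = 1
  Term 1 contributes -1 + 1 · 1 = 0
  Term 2 contributes 8 + 2 · 1 = 10
p(1) = ⊕ of these = min[1, 0, 10] = 0.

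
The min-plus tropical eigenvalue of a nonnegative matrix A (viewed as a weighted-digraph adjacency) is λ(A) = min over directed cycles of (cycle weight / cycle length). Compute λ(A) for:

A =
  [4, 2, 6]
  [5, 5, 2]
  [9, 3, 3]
λ(A) = 5/2

Enumerate directed cycles and compute their means (weight / length). Sample:
  cycle 0 → 0: weight = 4, length = 1, mean = 4/1 ≈ 4.000
  cycle 1 → 1: weight = 5, length = 1, mean = 5/1 ≈ 5.000
  cycle 2 → 2: weight = 3, length = 1, mean = 3/1 ≈ 3.000
  cycle 0 → 1 → 0: weight = 7, length = 2, mean = 7/2 ≈ 3.500
  cycle 0 → 2 → 0: weight = 15, length = 2, mean = 15/2 ≈ 7.500
  cycle 1 → 0 → 1: weight = 7, length = 2, mean = 7/2 ≈ 3.500
Minimum mean = 2.500, attained e.g. along the cycle 1 → 2 → 1 with weight 5 and length 2. So λ(A) = 5/2 = 5/2.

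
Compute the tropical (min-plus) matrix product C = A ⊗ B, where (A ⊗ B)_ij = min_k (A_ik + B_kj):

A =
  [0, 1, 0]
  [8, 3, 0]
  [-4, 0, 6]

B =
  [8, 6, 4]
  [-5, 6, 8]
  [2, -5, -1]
A ⊗ B =
  [-4, -5, -1]
  [-2, -5, -1]
  [-5, 1, 0]

Apply the min-plus product entry-by-entry:
  C[0][0] = min over k of (A[0][0] + B[0][0] = 0 + 8 = 8, A[0][1] + B[1][0] = 1 + -5 = -4, A[0][2] + B[2][0] = 0 + 2 = 2) = -4 (attained at k = 1)
  C[0][1] = min over k of (A[0][0] + B[0][1] = 0 + 6 = 6, A[0][1] + B[1][1] = 1 + 6 = 7, A[0][2] + B[2][1] = 0 + -5 = -5) = -5 (attained at k = 2)
  C[0][2] = min over k of (A[0][0] + B[0][2] = 0 + 4 = 4, A[0][1] + B[1][2] = 1 + 8 = 9, A[0][2] + B[2][2] = 0 + -1 = -1) = -1 (attained at k = 2)
  C[1][0] = min over k of (A[1][0] + B[0][0] = 8 + 8 = 16, A[1][1] + B[1][0] = 3 + -5 = -2, A[1][2] + B[2][0] = 0 + 2 = 2) = -2 (attained at k = 1)
  C[1][1] = min over k of (A[1][0] + B[0][1] = 8 + 6 = 14, A[1][1] + B[1][1] = 3 + 6 = 9, A[1][2] + B[2][1] = 0 + -5 = -5) = -5 (attained at k = 2)
  C[1][2] = min over k of (A[1][0] + B[0][2] = 8 + 4 = 12, A[1][1] + B[1][2] = 3 + 8 = 11, A[1][2] + B[2][2] = 0 + -1 = -1) = -1 (attained at k = 2)
  C[2][0] = min over k of (A[2][0] + B[0][0] = -4 + 8 = 4, A[2][1] + B[1][0] = 0 + -5 = -5, A[2][2] + B[2][0] = 6 + 2 = 8) = -5 (attained at k = 1)
  C[2][1] = min over k of (A[2][0] + B[0][1] = -4 + 6 = 2, A[2][1] + B[1][1] = 0 + 6 = 6, A[2][2] + B[2][1] = 6 + -5 = 1) = 1 (attained at k = 2)
  C[2][2] = min over k of (A[2][0] + B[0][2] = -4 + 4 = 0, A[2][1] + B[1][2] = 0 + 8 = 8, A[2][2] + B[2][2] = 6 + -1 = 5) = 0 (attained at k = 0)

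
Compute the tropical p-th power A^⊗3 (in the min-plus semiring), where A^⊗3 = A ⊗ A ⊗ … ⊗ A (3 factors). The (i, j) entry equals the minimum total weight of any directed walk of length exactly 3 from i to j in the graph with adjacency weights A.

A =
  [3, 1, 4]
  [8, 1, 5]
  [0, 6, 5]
A^⊗3 =
  [6, 3, 7]
  [6, 3, 7]
  [4, 2, 6]

Each entry (A^⊗3)_ij equals the minimum over all length-3 walks i = v_0 → v_1 → … → v_3 = j of Σ_t A[v_t][v_{t+1}]. For example, for (i, j) = (0, 2) we minimise over 9 possible intermediate vertex sequences; the minimum is 7, attained along the walk 0 → 1 → 1 → 2.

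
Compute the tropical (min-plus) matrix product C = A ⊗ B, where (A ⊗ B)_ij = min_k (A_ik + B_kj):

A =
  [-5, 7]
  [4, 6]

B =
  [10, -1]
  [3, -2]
A ⊗ B =
  [5, -6]
  [9, 3]

Apply the min-plus product entry-by-entry:
  C[0][0] = min over k of (A[0][0] + B[0][0] = -5 + 10 = 5, A[0][1] + B[1][0] = 7 + 3 = 10) = 5 (attained at k = 0)
  C[0][1] = min over k of (A[0][0] + B[0][1] = -5 + -1 = -6, A[0][1] + B[1][1] = 7 + -2 = 5) = -6 (attained at k = 0)
  C[1][0] = min over k of (A[1][0] + B[0][0] = 4 + 10 = 14, A[1][1] + B[1][0] = 6 + 3 = 9) = 9 (attained at k = 1)
  C[1][1] = min over k of (A[1][0] + B[0][1] = 4 + -1 = 3, A[1][1] + B[1][1] = 6 + -2 = 4) = 3 (attained at k = 0)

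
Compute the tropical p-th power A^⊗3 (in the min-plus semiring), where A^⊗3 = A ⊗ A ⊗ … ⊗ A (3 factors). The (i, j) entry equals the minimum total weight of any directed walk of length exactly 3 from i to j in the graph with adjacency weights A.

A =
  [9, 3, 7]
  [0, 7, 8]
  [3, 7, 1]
A^⊗3 =
  [10, 6, 9]
  [3, 10, 8]
  [5, 7, 3]

Each entry (A^⊗3)_ij equals the minimum over all length-3 walks i = v_0 → v_1 → … → v_3 = j of Σ_t A[v_t][v_{t+1}]. For example, for (i, j) = (0, 2) we minimise over 9 possible intermediate vertex sequences; the minimum is 9, attained along the walk 0 → 2 → 2 → 2.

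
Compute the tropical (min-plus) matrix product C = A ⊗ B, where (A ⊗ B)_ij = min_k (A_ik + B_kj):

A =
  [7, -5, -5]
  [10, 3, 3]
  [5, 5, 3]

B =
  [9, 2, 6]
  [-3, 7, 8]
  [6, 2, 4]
A ⊗ B =
  [-8, -3, -1]
  [0, 5, 7]
  [2, 5, 7]

Apply the min-plus product entry-by-entry:
  C[0][0] = min over k of (A[0][0] + B[0][0] = 7 + 9 = 16, A[0][1] + B[1][0] = -5 + -3 = -8, A[0][2] + B[2][0] = -5 + 6 = 1) = -8 (attained at k = 1)
  C[0][1] = min over k of (A[0][0] + B[0][1] = 7 + 2 = 9, A[0][1] + B[1][1] = -5 + 7 = 2, A[0][2] + B[2][1] = -5 + 2 = -3) = -3 (attained at k = 2)
  C[0][2] = min over k of (A[0][0] + B[0][2] = 7 + 6 = 13, A[0][1] + B[1][2] = -5 + 8 = 3, A[0][2] + B[2][2] = -5 + 4 = -1) = -1 (attained at k = 2)
  C[1][0] = min over k of (A[1][0] + B[0][0] = 10 + 9 = 19, A[1][1] + B[1][0] = 3 + -3 = 0, A[1][2] + B[2][0] = 3 + 6 = 9) = 0 (attained at k = 1)
  C[1][1] = min over k of (A[1][0] + B[0][1] = 10 + 2 = 12, A[1][1] + B[1][1] = 3 + 7 = 10, A[1][2] + B[2][1] = 3 + 2 = 5) = 5 (attained at k = 2)
  C[1][2] = min over k of (A[1][0] + B[0][2] = 10 + 6 = 16, A[1][1] + B[1][2] = 3 + 8 = 11, A[1][2] + B[2][2] = 3 + 4 = 7) = 7 (attained at k = 2)
  C[2][0] = min over k of (A[2][0] + B[0][0] = 5 + 9 = 14, A[2][1] + B[1][0] = 5 + -3 = 2, A[2][2] + B[2][0] = 3 + 6 = 9) = 2 (attained at k = 1)
  C[2][1] = min over k of (A[2][0] + B[0][1] = 5 + 2 = 7, A[2][1] + B[1][1] = 5 + 7 = 12, A[2][2] + B[2][1] = 3 + 2 = 5) = 5 (attained at k = 2)
  C[2][2] = min over k of (A[2][0] + B[0][2] = 5 + 6 = 11, A[2][1] + B[1][2] = 5 + 8 = 13, A[2][2] + B[2][2] = 3 + 4 = 7) = 7 (attained at k = 2)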